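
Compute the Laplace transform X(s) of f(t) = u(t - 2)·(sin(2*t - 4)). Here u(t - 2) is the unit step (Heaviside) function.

By the second shifting theorem, L{u(t - c)·g(t - c)} = e^(-cs)·G(s) with c = 2 and G(s) = L{g(t)}.
L{sin(2t)} = 2/(s^2 + 4).

X(s) = 2*exp(-2*s)/(s^2 + 4)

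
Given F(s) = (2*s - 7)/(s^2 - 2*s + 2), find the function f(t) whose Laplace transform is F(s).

Complete the square in the denominator: s^2 - 2*s + 2 = (s - 1)^2 + 1^2.
Split the numerator to match: 2*s - 7 = 2·(s - 1) - 5·1.
Invert each term: 2·(s - 1)/((s - 1)^2 + 1) ↔ 2e^(t)cos(t); -5·1/((s - 1)^2 + 1) ↔ -5e^(t)sin(t).

f(t) = -5*exp(t)*sin(t) + 2*exp(t)*cos(t)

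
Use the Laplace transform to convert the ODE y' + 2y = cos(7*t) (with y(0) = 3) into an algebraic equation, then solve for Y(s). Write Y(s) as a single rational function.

Y(s) = (3*s^2 + s + 147)/(s^3 + 2*s^2 + 49*s + 98)

Take the Laplace transform of both sides.
The derivative rules (L{y'} = sY - y(0) = sY - 3) turn the left side into (s + 2)Y - (3).
The right side is L{cos(7*t)} = s/(s^2 + 49).
So (s + 2)Y = s/(s^2 + 49) + (3).
Isolate Y and clear denominators.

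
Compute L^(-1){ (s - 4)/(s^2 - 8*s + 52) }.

Rewrite the denominator: s^2 - 8*s + 52 = (s - 4)^2 + 36.
The form in (s - 4) signals a first-shifting-theorem factor e^(4t).
Since L{cos(6t)} = s/(s^2 + 36), the inverse is exp(4*t)*cos(6*t).

exp(4*t)*cos(6*t)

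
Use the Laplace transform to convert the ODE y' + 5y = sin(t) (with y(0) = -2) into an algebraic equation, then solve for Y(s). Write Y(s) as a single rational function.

Laplace-transform each side.
With L{y'} = sY - y(0) = sY - (-2): the LHS transforms to (s + 5)Y - (-2).
The right side is L{sin(t)} = 1/(s^2 + 1).
So (s + 5)Y = 1/(s^2 + 1) + (-2).
Solve for Y(s) and write it as one ratio of polynomials.

Y(s) = (-2*s^2 - 1)/(s^3 + 5*s^2 + s + 5)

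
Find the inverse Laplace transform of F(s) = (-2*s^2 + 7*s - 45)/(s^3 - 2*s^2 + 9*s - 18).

-3*exp(2*t) + 3*sin(3*t) + cos(3*t)

Factor the denominator: s^3 - 2*s^2 + 9*s - 18 = (s - 2)*(s^2 + 9).
Partial fraction decomposition gives [-3/(s - 2)] + [s/(s^2 + 9)] + [9/(s^2 + 9)].
Invert each term: -3/(s - 2) ↔ -3e^(2t); 1·s/(s^2 + 9) ↔ cos(3t); 3·3/(s^2 + 9) ↔ 3sin(3t).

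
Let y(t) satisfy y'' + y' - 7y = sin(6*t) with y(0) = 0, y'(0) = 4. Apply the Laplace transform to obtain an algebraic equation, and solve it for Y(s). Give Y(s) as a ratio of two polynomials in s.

Y(s) = (4*s^2 + 150)/(s^4 + s^3 + 29*s^2 + 36*s - 252)

Apply the Laplace transform to the equation.
The derivative rules (L{y''} = s^2 Y - s·y(0) - y'(0) and L{y'} = sY - y(0), with y(0) = 0, y'(0) = 4) turn the left side into (s^2 + s - 7)Y - (4).
The right side is L{sin(6*t)} = 6/(s^2 + 36).
So (s^2 + s - 7)Y = 6/(s^2 + 36) + (4).
Divide through and combine into a single rational function.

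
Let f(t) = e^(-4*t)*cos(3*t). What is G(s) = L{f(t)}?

L{cos(3t)} = s/(s^2 + 9).
By the first shifting theorem, multiplying by e^(-4t) replaces s with s + 4.

G(s) = (s + 4)/((s + 4)^2 + 9)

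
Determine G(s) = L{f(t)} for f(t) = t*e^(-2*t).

G(s) = (s + 2)^(-2)

L{e^(-2t)} = 1/(s + 2).
Then apply L{t·g(t)} = -d/ds[H(s)] with H(s) = 1/(s + 2):
differentiating 1 time and applying the sign gives (s + 2)^(-2).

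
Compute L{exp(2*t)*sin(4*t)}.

4/((s - 2)^2 + 16)

L{sin(4t)} = 4/(s^2 + 16).
By the first shifting theorem, multiplying by e^(2t) replaces s with s - 2.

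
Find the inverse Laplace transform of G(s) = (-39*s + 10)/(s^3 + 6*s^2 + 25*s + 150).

-3*sin(5*t) - 4*cos(5*t) + 4*exp(-6*t)

Factor the denominator: s^3 + 6*s^2 + 25*s + 150 = (s + 6)*(s^2 + 25).
Partial fraction decomposition gives [4/(s + 6)] + [-4*s/(s^2 + 25)] + [-15/(s^2 + 25)].
Invert each term: 4/(s + 6) ↔ 4e^(-6t); -4·s/(s^2 + 25) ↔ -4cos(5t); -3·5/(s^2 + 25) ↔ -3sin(5t).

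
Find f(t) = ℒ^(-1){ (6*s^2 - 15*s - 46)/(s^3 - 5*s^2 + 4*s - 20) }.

f(t) = exp(5*t) + 5*sin(2*t) + 5*cos(2*t)

Factor the denominator: s^3 - 5*s^2 + 4*s - 20 = (s - 5)*(s^2 + 4).
Partial fraction decomposition gives [1/(s - 5)] + [5*s/(s^2 + 4)] + [10/(s^2 + 4)].
Invert each term: 1/(s - 5) ↔ e^(5t); 5·s/(s^2 + 4) ↔ 5cos(2t); 5·2/(s^2 + 4) ↔ 5sin(2t).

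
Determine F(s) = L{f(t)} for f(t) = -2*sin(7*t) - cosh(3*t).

Apply the Laplace transform termwise.
(-1)·[L{cosh(3t)} = s/(s^2 - 9)]; (-2)·[L{sin(7t)} = 7/(s^2 + 49)].

F(s) = -s/(s^2 - 9) - 14/(s^2 + 49)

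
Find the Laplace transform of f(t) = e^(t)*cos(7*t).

L{cos(7t)} = s/(s^2 + 49).
By the first shifting theorem, multiplying by e^(t) replaces s with s - 1.

(s - 1)/((s - 1)^2 + 49)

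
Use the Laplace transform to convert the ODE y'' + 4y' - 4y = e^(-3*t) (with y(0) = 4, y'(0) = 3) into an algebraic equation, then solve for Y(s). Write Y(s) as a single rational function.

Take the Laplace transform of both sides.
Using L{y''} = s^2 Y - s·y(0) - y'(0) and L{y'} = sY - y(0), with y(0) = 4, y'(0) = 3, the left side becomes (s^2 + 4*s - 4)Y - (4*s + 19).
The right side is L{e^(-3*t)} = 1/(s + 3).
So (s^2 + 4*s - 4)Y = 1/(s + 3) + (4*s + 19).
Isolate Y and clear denominators.

Y(s) = (4*s^2 + 31*s + 58)/(s^3 + 7*s^2 + 8*s - 12)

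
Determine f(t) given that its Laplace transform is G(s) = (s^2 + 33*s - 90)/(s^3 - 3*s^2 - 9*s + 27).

Factor the denominator: s^3 - 3*s^2 - 9*s + 27 = (s - 3)^2*(s + 3).
Partial fraction decomposition gives [6/(s - 3)] + [3/(s - 3)^2] + [-5/(s + 3)].
Invert each term: 6/(s - 3) ↔ 6e^(3t); 3/(s - 3)^2 ↔ 3t·e^(3t); -5/(s + 3) ↔ -5e^(-3t).

f(t) = 3*t*exp(3*t) + 6*exp(3*t) - 5*exp(-3*t)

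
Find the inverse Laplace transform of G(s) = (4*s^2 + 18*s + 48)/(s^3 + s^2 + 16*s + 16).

Factor the denominator: s^3 + s^2 + 16*s + 16 = (s + 1)*(s^2 + 16).
Partial fraction decomposition gives [2/(s + 1)] + [2*s/(s^2 + 16)] + [16/(s^2 + 16)].
Invert each term: 2/(s + 1) ↔ 2e^(-t); 2·s/(s^2 + 16) ↔ 2cos(4t); 4·4/(s^2 + 16) ↔ 4sin(4t).

4*sin(4*t) + 2*cos(4*t) + 2*exp(-t)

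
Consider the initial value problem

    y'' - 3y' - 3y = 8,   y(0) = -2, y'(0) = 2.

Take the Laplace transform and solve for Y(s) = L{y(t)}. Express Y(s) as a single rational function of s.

Y(s) = (-2*s^2 + 8*s + 8)/(s^3 - 3*s^2 - 3*s)

Transform both sides with L{·}.
With L{y''} = s^2 Y - s·y(0) - y'(0) and L{y'} = sY - y(0), with y(0) = -2, y'(0) = 2: the LHS transforms to (s^2 - 3*s - 3)Y - (-2*s + 8).
The right side is L{8} = 8/s.
So (s^2 - 3*s - 3)Y = 8/s + (-2*s + 8).
Solve for Y(s) and write it as one ratio of polynomials.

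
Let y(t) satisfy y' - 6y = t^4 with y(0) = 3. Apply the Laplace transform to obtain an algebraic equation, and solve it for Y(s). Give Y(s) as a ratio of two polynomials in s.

Y(s) = (3*s^5 + 24)/(s^6 - 6*s^5)

Take the Laplace transform of both sides.
The derivative rules (L{y'} = sY - y(0) = sY - 3) turn the left side into (s - 6)Y - (3).
The right side is L{t^4} = 24/s^5.
So (s - 6)Y = 24/s^5 + (3).
Divide through and combine into a single rational function.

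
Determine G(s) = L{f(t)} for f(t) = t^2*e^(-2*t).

G(s) = 2/(s + 2)^3

L{e^(-2t)} = 1/(s + 2).
Then apply L{t^2·g(t)} = (-1)^2 d^2/ds^2[H(s)] with H(s) = 1/(s + 2):
differentiating 2 times and applying the sign gives 2/(s + 2)^3.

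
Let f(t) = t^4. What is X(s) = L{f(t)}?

L{t^4} = 4!/s^5 = 24/s^5.

X(s) = 24/s^5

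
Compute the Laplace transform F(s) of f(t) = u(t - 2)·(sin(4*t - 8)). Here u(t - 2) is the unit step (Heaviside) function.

By the second shifting theorem, L{u(t - c)·g(t - c)} = e^(-cs)·G(s) with c = 2 and G(s) = L{g(t)}.
L{sin(4t)} = 4/(s^2 + 16).

F(s) = 4*exp(-2*s)/(s^2 + 16)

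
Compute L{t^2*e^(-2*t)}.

L{e^(-2t)} = 1/(s + 2).
Then apply L{t^2·g(t)} = (-1)^2 d^2/ds^2[G(s)] with G(s) = 1/(s + 2):
differentiating 2 times and applying the sign gives 2/(s + 2)^3.

2/(s + 2)^3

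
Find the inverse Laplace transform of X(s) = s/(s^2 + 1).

Since L{cos(t)} = s/(s^2 + 1), the inverse is cos(t).

cos(t)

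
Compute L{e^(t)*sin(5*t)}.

5/((s - 1)^2 + 25)

L{sin(5t)} = 5/(s^2 + 25).
By the first shifting theorem, multiplying by e^(t) replaces s with s - 1.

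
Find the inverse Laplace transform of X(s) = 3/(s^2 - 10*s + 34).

Rewrite the denominator: s^2 - 10*s + 34 = (s - 5)^2 + 9.
The form in (s - 5) signals a first-shifting-theorem factor e^(5t).
Since L{sin(3t)} = 3/(s^2 + 9), the inverse is e^(5*t)*sin(3*t).

exp(5*t)*sin(3*t)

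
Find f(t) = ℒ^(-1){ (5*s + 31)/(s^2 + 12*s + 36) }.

f(t) = t*exp(-6*t) + 5*exp(-6*t)

Factor the denominator: s^2 + 12*s + 36 = (s + 6)^2.
Partial fraction decomposition gives [5/(s + 6)] + [(s + 6)^(-2)].
Invert each term: 5/(s + 6) ↔ 5e^(-6t); 1/(s + 6)^2 ↔ t·e^(-6t).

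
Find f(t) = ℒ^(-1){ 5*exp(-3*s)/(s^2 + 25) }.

f(t) = Heaviside(t - 3)*(sin(5*t - 15))

The factor e^(-3s) signals a time shift by c = 3 (second shifting theorem).
L{sin(5t)} = 5/(s^2 + 25), so L^-1{5/(s^2 + 25)} = sin(5*t).
Hence the inverse is u(t - 3) times that function evaluated at t - 3.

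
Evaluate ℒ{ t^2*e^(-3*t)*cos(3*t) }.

2*(s + 3)*(s^2 + 6*s - 18)/(s^2 + 6*s + 18)^3

L{cos(3t)} = s/(s^2 + 9).
Multiplying by e^(-3t) shifts s → s + 3, so L{e^(-3*t)*cos(3*t)} = (s + 3)/((s + 3)^2 + 9).
Then apply L{t^2·g(t)} = (-1)^2 d^2/ds^2[G(s)] with G(s) = (s + 3)/((s + 3)^2 + 9):
differentiating 2 times and applying the sign gives 2*(s + 3)*(s^2 + 6*s - 18)/(s^2 + 6*s + 18)^3.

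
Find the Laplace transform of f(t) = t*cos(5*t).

L{cos(5t)} = s/(s^2 + 25).
Then apply L{t·g(t)} = -d/ds[G(s)] with G(s) = s/(s^2 + 25):
differentiating 1 time and applying the sign gives (s - 5)*(s + 5)/(s^2 + 25)^2.

(s - 5)*(s + 5)/(s^2 + 25)^2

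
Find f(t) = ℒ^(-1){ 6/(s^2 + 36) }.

Since L{sin(6t)} = 6/(s^2 + 36), the inverse is sin(6*t).

f(t) = sin(6*t)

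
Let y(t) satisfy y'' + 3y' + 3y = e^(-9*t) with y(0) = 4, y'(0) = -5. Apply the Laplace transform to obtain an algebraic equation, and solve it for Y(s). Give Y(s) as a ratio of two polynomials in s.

Y(s) = (4*s^2 + 43*s + 64)/(s^3 + 12*s^2 + 30*s + 27)

Laplace-transform each side.
With L{y''} = s^2 Y - s·y(0) - y'(0) and L{y'} = sY - y(0), with y(0) = 4, y'(0) = -5: the LHS transforms to (s^2 + 3*s + 3)Y - (4*s + 7).
The right side is L{e^(-9*t)} = 1/(s + 9).
So (s^2 + 3*s + 3)Y = 1/(s + 9) + (4*s + 7).
Divide through and combine into a single rational function.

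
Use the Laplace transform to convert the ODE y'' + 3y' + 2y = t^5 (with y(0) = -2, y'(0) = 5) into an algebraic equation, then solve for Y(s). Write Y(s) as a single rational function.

Laplace-transform each side.
With L{y''} = s^2 Y - s·y(0) - y'(0) and L{y'} = sY - y(0), with y(0) = -2, y'(0) = 5: the LHS transforms to (s^2 + 3*s + 2)Y - (-2*s - 1).
The right side is L{t^5} = 120/s^6.
So (s^2 + 3*s + 2)Y = 120/s^6 + (-2*s - 1).
Divide through and combine into a single rational function.

Y(s) = (-2*s^7 - s^6 + 120)/(s^8 + 3*s^7 + 2*s^6)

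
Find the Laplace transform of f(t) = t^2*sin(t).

2*(3*s^2 - 1)/(s^2 + 1)^3

L{sin(t)} = 1/(s^2 + 1).
Then apply L{t^2·g(t)} = (-1)^2 d^2/ds^2[G(s)] with G(s) = 1/(s^2 + 1):
differentiating 2 times and applying the sign gives 2*(3*s^2 - 1)/(s^2 + 1)^3.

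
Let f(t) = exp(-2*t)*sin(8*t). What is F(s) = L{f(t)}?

L{sin(8t)} = 8/(s^2 + 64).
By the first shifting theorem, multiplying by e^(-2t) replaces s with s + 2.

F(s) = 8/((s + 2)^2 + 64)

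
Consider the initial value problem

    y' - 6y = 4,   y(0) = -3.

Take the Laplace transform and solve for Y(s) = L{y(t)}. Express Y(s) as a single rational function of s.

Transform both sides with L{·}.
With L{y'} = sY - y(0) = sY - (-3): the LHS transforms to (s - 6)Y - (-3).
The right side is L{4} = 4/s.
So (s - 6)Y = 4/s + (-3).
Solve for Y(s) and write it as one ratio of polynomials.

Y(s) = (-3*s + 4)/(s^2 - 6*s)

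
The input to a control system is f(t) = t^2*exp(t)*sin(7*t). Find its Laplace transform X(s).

X(s) = 14*(3*s^2 - 6*s - 46)/(s^2 - 2*s + 50)^3

L{sin(7t)} = 7/(s^2 + 49).
Multiplying by e^(t) shifts s → s - 1, so L{exp(t)*sin(7*t)} = 7/((s - 1)^2 + 49).
Then apply L{t^2·g(t)} = (-1)^2 d^2/ds^2[G(s)] with G(s) = 7/((s - 1)^2 + 49):
differentiating 2 times and applying the sign gives 14*(3*s^2 - 6*s - 46)/(s^2 - 2*s + 50)^3.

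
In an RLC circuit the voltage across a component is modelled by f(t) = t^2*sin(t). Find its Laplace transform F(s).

L{sin(t)} = 1/(s^2 + 1).
Then apply L{t^2·g(t)} = (-1)^2 d^2/ds^2[G(s)] with G(s) = 1/(s^2 + 1):
differentiating 2 times and applying the sign gives 2*(3*s^2 - 1)/(s^2 + 1)^3.

F(s) = 2*(3*s^2 - 1)/(s^2 + 1)^3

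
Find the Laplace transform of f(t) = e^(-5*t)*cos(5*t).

L{cos(5t)} = s/(s^2 + 25).
By the first shifting theorem, multiplying by e^(-5t) replaces s with s + 5.

(s + 5)/((s + 5)^2 + 25)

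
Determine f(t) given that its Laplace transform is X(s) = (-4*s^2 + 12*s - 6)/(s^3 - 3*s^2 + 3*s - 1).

Factor the denominator: s^3 - 3*s^2 + 3*s - 1 = (s - 1)^3.
Partial fraction decomposition gives [-4/(s - 1)] + [4/(s - 1)^2] + [2/(s - 1)^3].
Invert each term: -4/(s - 1) ↔ -4e^(t); 4/(s - 1)^2 ↔ 4t·e^(t); 2/(s - 1)^3 ↔ (1)t^2·e^(t).

f(t) = t^2*exp(t) + 4*t*exp(t) - 4*exp(t)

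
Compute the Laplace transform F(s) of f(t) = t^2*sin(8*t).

L{sin(8t)} = 8/(s^2 + 64).
Then apply L{t^2·g(t)} = (-1)^2 d^2/ds^2[G(s)] with G(s) = 8/(s^2 + 64):
differentiating 2 times and applying the sign gives 16*(3*s^2 - 64)/(s^2 + 64)^3.

F(s) = 16*(3*s^2 - 64)/(s^2 + 64)^3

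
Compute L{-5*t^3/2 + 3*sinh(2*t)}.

Apply the Laplace transform termwise.
(3)·[L{sinh(2t)} = 2/(s^2 - 4)]; (-5/2)·[L{t^3} = 3!/s^4 = 6/s^4].

6/(s^2 - 4) - 15/s^4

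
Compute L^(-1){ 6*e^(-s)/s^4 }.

Heaviside(t - 1)*((t - 1)^3)

The factor e^(-s) signals a time shift by c = 1 (second shifting theorem).
L{t^3} = 3!/s^4 = 6/s^4, so L^-1{6/s^4} = t^3.
Hence the inverse is u(t - 1) times that function evaluated at t - 1.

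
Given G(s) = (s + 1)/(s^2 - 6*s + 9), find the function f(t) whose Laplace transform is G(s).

Factor the denominator: s^2 - 6*s + 9 = (s - 3)^2.
Partial fraction decomposition gives [1/(s - 3)] + [4/(s - 3)^2].
Invert each term: 1/(s - 3) ↔ e^(3t); 4/(s - 3)^2 ↔ 4t·e^(3t).

f(t) = 4*t*exp(3*t) + exp(3*t)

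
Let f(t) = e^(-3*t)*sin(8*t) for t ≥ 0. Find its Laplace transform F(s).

L{sin(8t)} = 8/(s^2 + 64).
By the first shifting theorem, multiplying by e^(-3t) replaces s with s + 3.

F(s) = 8/((s + 3)^2 + 64)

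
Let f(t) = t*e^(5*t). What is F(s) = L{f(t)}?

F(s) = (s - 5)^(-2)

L{t} = 1!/s^2 = 1/s^2.
By the first shifting theorem, multiplying by e^(5t) replaces s with s - 5.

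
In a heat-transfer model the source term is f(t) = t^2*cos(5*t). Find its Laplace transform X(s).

X(s) = 2*s*(s^2 - 75)/(s^2 + 25)^3

L{cos(5t)} = s/(s^2 + 25).
Then apply L{t^2·g(t)} = (-1)^2 d^2/ds^2[G(s)] with G(s) = s/(s^2 + 25):
differentiating 2 times and applying the sign gives 2*s*(s^2 - 75)/(s^2 + 25)^3.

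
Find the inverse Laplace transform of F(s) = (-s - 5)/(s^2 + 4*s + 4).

Factor the denominator: s^2 + 4*s + 4 = (s + 2)^2.
Partial fraction decomposition gives [-1/(s + 2)] + [-3/(s + 2)^2].
Invert each term: -1/(s + 2) ↔ -e^(-2t); -3/(s + 2)^2 ↔ -3t·e^(-2t).

-3*t*exp(-2*t) - exp(-2*t)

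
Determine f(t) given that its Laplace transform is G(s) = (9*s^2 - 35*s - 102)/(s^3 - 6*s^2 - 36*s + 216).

Factor the denominator: s^3 - 6*s^2 - 36*s + 216 = (s - 6)^2*(s + 6).
Partial fraction decomposition gives [6/(s - 6)] + [(s - 6)^(-2)] + [3/(s + 6)].
Invert each term: 6/(s - 6) ↔ 6e^(6t); 1/(s - 6)^2 ↔ t·e^(6t); 3/(s + 6) ↔ 3e^(-6t).

f(t) = t*exp(6*t) + 6*exp(6*t) + 3*exp(-6*t)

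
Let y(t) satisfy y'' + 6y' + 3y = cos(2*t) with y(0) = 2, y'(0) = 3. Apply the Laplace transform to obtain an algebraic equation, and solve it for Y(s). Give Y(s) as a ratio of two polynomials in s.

Y(s) = (2*s^3 + 15*s^2 + 9*s + 60)/(s^4 + 6*s^3 + 7*s^2 + 24*s + 12)

Laplace-transform each side.
The derivative rules (L{y''} = s^2 Y - s·y(0) - y'(0) and L{y'} = sY - y(0), with y(0) = 2, y'(0) = 3) turn the left side into (s^2 + 6*s + 3)Y - (2*s + 15).
The right side is L{cos(2*t)} = s/(s^2 + 4).
So (s^2 + 6*s + 3)Y = s/(s^2 + 4) + (2*s + 15).
Divide through and combine into a single rational function.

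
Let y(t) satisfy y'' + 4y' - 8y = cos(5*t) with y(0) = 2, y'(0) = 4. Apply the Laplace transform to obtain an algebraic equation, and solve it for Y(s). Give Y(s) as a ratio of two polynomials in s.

Y(s) = (2*s^3 + 12*s^2 + 51*s + 300)/(s^4 + 4*s^3 + 17*s^2 + 100*s - 200)

Transform both sides with L{·}.
With L{y''} = s^2 Y - s·y(0) - y'(0) and L{y'} = sY - y(0), with y(0) = 2, y'(0) = 4: the LHS transforms to (s^2 + 4*s - 8)Y - (2*s + 12).
The right side is L{cos(5*t)} = s/(s^2 + 25).
So (s^2 + 4*s - 8)Y = s/(s^2 + 25) + (2*s + 12).
Solve for Y(s) and write it as one ratio of polynomials.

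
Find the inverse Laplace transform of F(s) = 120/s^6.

Since L{t^5} = 5!/s^6 = 120/s^6, the inverse is t^5.

t^5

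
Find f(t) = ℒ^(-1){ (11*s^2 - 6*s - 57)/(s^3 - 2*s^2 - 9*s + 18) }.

f(t) = 4*exp(3*t) + 5*exp(2*t) + 2*exp(-3*t)

Factor the denominator: s^3 - 2*s^2 - 9*s + 18 = (s - 3)*(s - 2)*(s + 3).
Partial fraction decomposition gives [4/(s - 3)] + [5/(s - 2)] + [2/(s + 3)].
Invert each term: 4/(s - 3) ↔ 4e^(3t); 5/(s - 2) ↔ 5e^(2t); 2/(s + 3) ↔ 2e^(-3t).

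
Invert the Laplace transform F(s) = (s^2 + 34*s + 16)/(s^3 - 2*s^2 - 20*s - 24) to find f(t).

Factor the denominator: s^3 - 2*s^2 - 20*s - 24 = (s - 6)*(s + 2)^2.
Partial fraction decomposition gives [-3/(s + 2)] + [6/(s + 2)^2] + [4/(s - 6)].
Invert each term: -3/(s + 2) ↔ -3e^(-2t); 6/(s + 2)^2 ↔ 6t·e^(-2t); 4/(s - 6) ↔ 4e^(6t).

f(t) = 6*t*exp(-2*t) + 4*exp(6*t) - 3*exp(-2*t)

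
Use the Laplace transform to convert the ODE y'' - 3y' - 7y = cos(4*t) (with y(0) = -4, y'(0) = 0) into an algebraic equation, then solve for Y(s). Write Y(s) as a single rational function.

Y(s) = (-4*s^3 + 12*s^2 - 63*s + 192)/(s^4 - 3*s^3 + 9*s^2 - 48*s - 112)

Take the Laplace transform of both sides.
Using L{y''} = s^2 Y - s·y(0) - y'(0) and L{y'} = sY - y(0), with y(0) = -4, y'(0) = 0, the left side becomes (s^2 - 3*s - 7)Y - (-4*s + 12).
The right side is L{cos(4*t)} = s/(s^2 + 16).
So (s^2 - 3*s - 7)Y = s/(s^2 + 16) + (-4*s + 12).
Isolate Y and clear denominators.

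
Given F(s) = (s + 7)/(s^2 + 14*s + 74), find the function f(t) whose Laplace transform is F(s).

Rewrite the denominator: s^2 + 14*s + 74 = (s + 7)^2 + 25.
The form in (s + 7) signals a first-shifting-theorem factor e^(-7t).
Since L{cos(5t)} = s/(s^2 + 25), the inverse is e^(-7*t)*cos(5*t).

f(t) = exp(-7*t)*cos(5*t)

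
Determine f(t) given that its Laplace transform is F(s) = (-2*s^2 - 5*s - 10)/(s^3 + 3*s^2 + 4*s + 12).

Factor the denominator: s^3 + 3*s^2 + 4*s + 12 = (s + 3)*(s^2 + 4).
Partial fraction decomposition gives [-1/(s + 3)] + [-s/(s^2 + 4)] + [-2/(s^2 + 4)].
Invert each term: -1/(s + 3) ↔ -e^(-3t); -1·s/(s^2 + 4) ↔ -cos(2t); -1·2/(s^2 + 4) ↔ -sin(2t).

f(t) = -sin(2*t) - cos(2*t) - exp(-3*t)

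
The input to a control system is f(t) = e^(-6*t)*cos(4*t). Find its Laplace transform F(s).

F(s) = (s + 6)/((s + 6)^2 + 16)

L{cos(4t)} = s/(s^2 + 16).
By the first shifting theorem, multiplying by e^(-6t) replaces s with s + 6.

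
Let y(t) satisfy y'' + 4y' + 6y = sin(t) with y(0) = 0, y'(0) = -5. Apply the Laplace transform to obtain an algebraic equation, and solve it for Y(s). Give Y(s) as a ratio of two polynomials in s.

Y(s) = (-5*s^2 - 4)/(s^4 + 4*s^3 + 7*s^2 + 4*s + 6)

Take the Laplace transform of both sides.
Using L{y''} = s^2 Y - s·y(0) - y'(0) and L{y'} = sY - y(0), with y(0) = 0, y'(0) = -5, the left side becomes (s^2 + 4*s + 6)Y - (-5).
The right side is L{sin(t)} = 1/(s^2 + 1).
So (s^2 + 4*s + 6)Y = 1/(s^2 + 1) + (-5).
Solve for Y(s) and write it as one ratio of polynomials.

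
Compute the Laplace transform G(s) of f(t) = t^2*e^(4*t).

L{e^(4t)} = 1/(s - 4).
Then apply L{t^2·g(t)} = (-1)^2 d^2/ds^2[H(s)] with H(s) = 1/(s - 4):
differentiating 2 times and applying the sign gives 2/(s - 4)^3.

G(s) = 2/(s - 4)^3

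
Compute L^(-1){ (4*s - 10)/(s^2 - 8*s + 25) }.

2*exp(4*t)*sin(3*t) + 4*exp(4*t)*cos(3*t)

Complete the square in the denominator: s^2 - 8*s + 25 = (s - 4)^2 + 3^2.
Split the numerator to match: 4*s - 10 = 4·(s - 4) + 2·3.
Invert each term: 4·(s - 4)/((s - 4)^2 + 9) ↔ 4e^(4t)cos(3t); 2·3/((s - 4)^2 + 9) ↔ 2e^(4t)sin(3t).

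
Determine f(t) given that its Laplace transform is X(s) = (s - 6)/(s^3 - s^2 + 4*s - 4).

Factor the denominator: s^3 - s^2 + 4*s - 4 = (s - 1)*(s^2 + 4).
Partial fraction decomposition gives [-1/(s - 1)] + [s/(s^2 + 4)] + [2/(s^2 + 4)].
Invert each term: -1/(s - 1) ↔ -e^(t); 1·s/(s^2 + 4) ↔ cos(2t); 1·2/(s^2 + 4) ↔ sin(2t).

f(t) = -exp(t) + sin(2*t) + cos(2*t)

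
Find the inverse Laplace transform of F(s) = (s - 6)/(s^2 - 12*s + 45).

Rewrite the denominator: s^2 - 12*s + 45 = (s - 6)^2 + 9.
The form in (s - 6) signals a first-shifting-theorem factor e^(6t).
Since L{cos(3t)} = s/(s^2 + 9), the inverse is exp(6*t)*cos(3*t).

exp(6*t)*cos(3*t)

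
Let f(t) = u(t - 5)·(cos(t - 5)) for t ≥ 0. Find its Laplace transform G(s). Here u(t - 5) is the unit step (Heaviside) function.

By the second shifting theorem, L{u(t - c)·g(t - c)} = e^(-cs)·H(s) with c = 5 and H(s) = L{g(t)}.
L{cos(t)} = s/(s^2 + 1).

G(s) = s*exp(-5*s)/(s^2 + 1)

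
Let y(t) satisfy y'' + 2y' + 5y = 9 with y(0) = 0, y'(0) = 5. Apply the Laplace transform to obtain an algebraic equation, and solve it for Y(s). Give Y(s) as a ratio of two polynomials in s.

Take the Laplace transform of both sides.
The derivative rules (L{y''} = s^2 Y - s·y(0) - y'(0) and L{y'} = sY - y(0), with y(0) = 0, y'(0) = 5) turn the left side into (s^2 + 2*s + 5)Y - (5).
The right side is L{9} = 9/s.
So (s^2 + 2*s + 5)Y = 9/s + (5).
Isolate Y and clear denominators.

Y(s) = (5*s + 9)/(s^3 + 2*s^2 + 5*s)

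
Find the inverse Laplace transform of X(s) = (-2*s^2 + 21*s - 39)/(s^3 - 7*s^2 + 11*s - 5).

Factor the denominator: s^3 - 7*s^2 + 11*s - 5 = (s - 5)*(s - 1)^2.
Partial fraction decomposition gives [-3/(s - 1)] + [5/(s - 1)^2] + [1/(s - 5)].
Invert each term: -3/(s - 1) ↔ -3e^(t); 5/(s - 1)^2 ↔ 5t·e^(t); 1/(s - 5) ↔ e^(5t).

5*t*exp(t) + exp(5*t) - 3*exp(t)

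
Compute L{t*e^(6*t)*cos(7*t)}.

(s - 13)*(s + 1)/(s^2 - 12*s + 85)^2

L{cos(7t)} = s/(s^2 + 49).
Multiplying by e^(6t) shifts s → s - 6, so L{e^(6*t)*cos(7*t)} = (s - 6)/((s - 6)^2 + 49).
Then apply L{t·g(t)} = -d/ds[G(s)] with G(s) = (s - 6)/((s - 6)^2 + 49):
differentiating 1 time and applying the sign gives (s - 13)*(s + 1)/(s^2 - 12*s + 85)^2.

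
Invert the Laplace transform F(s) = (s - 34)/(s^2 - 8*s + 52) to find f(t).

Complete the square in the denominator: s^2 - 8*s + 52 = (s - 4)^2 + 6^2.
Split the numerator to match: s - 34 = 1·(s - 4) - 5·6.
Invert each term: 1·(s - 4)/((s - 4)^2 + 36) ↔ e^(4t)cos(6t); -5·6/((s - 4)^2 + 36) ↔ -5e^(4t)sin(6t).

f(t) = -5*exp(4*t)*sin(6*t) + exp(4*t)*cos(6*t)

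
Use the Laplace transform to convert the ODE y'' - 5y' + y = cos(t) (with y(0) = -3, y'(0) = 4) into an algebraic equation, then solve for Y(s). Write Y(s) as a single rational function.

Take the Laplace transform of both sides.
The derivative rules (L{y''} = s^2 Y - s·y(0) - y'(0) and L{y'} = sY - y(0), with y(0) = -3, y'(0) = 4) turn the left side into (s^2 - 5*s + 1)Y - (-3*s + 19).
The right side is L{cos(t)} = s/(s^2 + 1).
So (s^2 - 5*s + 1)Y = s/(s^2 + 1) + (-3*s + 19).
Isolate Y and clear denominators.

Y(s) = (-3*s^3 + 19*s^2 - 2*s + 19)/(s^4 - 5*s^3 + 2*s^2 - 5*s + 1)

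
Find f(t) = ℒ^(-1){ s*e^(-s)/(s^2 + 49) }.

f(t) = Heaviside(t - 1)*(cos(7*t - 7))

The factor e^(-s) signals a time shift by c = 1 (second shifting theorem).
L{cos(7t)} = s/(s^2 + 49), so L^-1{s/(s^2 + 49)} = cos(7*t).
Hence the inverse is u(t - 1) times that function evaluated at t - 1.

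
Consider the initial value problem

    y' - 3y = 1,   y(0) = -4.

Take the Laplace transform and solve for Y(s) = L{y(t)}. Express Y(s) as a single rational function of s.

Transform both sides with L{·}.
The derivative rules (L{y'} = sY - y(0) = sY - (-4)) turn the left side into (s - 3)Y - (-4).
The right side is L{1} = 1/s.
So (s - 3)Y = 1/s + (-4).
Isolate Y and clear denominators.

Y(s) = (-4*s + 1)/(s^2 - 3*s)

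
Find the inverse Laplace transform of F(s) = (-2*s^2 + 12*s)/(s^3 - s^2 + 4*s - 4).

Factor the denominator: s^3 - s^2 + 4*s - 4 = (s - 1)*(s^2 + 4).
Partial fraction decomposition gives [2/(s - 1)] + [-4*s/(s^2 + 4)] + [8/(s^2 + 4)].
Invert each term: 2/(s - 1) ↔ 2e^(t); -4·s/(s^2 + 4) ↔ -4cos(2t); 4·2/(s^2 + 4) ↔ 4sin(2t).

2*exp(t) + 4*sin(2*t) - 4*cos(2*t)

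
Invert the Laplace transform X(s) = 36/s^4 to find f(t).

f(t) = 6*t^3

Since L{t^3} = 3!/s^4 = 6/s^4, the inverse is t^3, scaled by 6.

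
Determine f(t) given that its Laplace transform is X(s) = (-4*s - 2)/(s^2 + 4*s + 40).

Complete the square in the denominator: s^2 + 4*s + 40 = (s + 2)^2 + 6^2.
Split the numerator to match: -4*s - 2 = -4·(s + 2) + 1·6.
Invert each term: -4·(s + 2)/((s + 2)^2 + 36) ↔ -4e^(-2t)cos(6t); 1·6/((s + 2)^2 + 36) ↔ e^(-2t)sin(6t).

f(t) = exp(-2*t)*sin(6*t) - 4*exp(-2*t)*cos(6*t)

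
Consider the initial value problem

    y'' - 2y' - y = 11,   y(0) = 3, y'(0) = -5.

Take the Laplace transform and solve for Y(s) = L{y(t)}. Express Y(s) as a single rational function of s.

Y(s) = (3*s^2 - 11*s + 11)/(s^3 - 2*s^2 - s)

Transform both sides with L{·}.
The derivative rules (L{y''} = s^2 Y - s·y(0) - y'(0) and L{y'} = sY - y(0), with y(0) = 3, y'(0) = -5) turn the left side into (s^2 - 2*s - 1)Y - (3*s - 11).
The right side is L{11} = 11/s.
So (s^2 - 2*s - 1)Y = 11/s + (3*s - 11).
Solve for Y(s) and write it as one ratio of polynomials.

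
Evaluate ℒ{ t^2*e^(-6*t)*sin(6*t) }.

L{sin(6t)} = 6/(s^2 + 36).
Multiplying by e^(-6t) shifts s → s + 6, so L{e^(-6*t)*sin(6*t)} = 6/((s + 6)^2 + 36).
Then apply L{t^2·g(t)} = (-1)^2 d^2/ds^2[G(s)] with G(s) = 6/((s + 6)^2 + 36):
differentiating 2 times and applying the sign gives 36*(s^2 + 12*s + 24)/(s^2 + 12*s + 72)^3.

36*(s^2 + 12*s + 24)/(s^2 + 12*s + 72)^3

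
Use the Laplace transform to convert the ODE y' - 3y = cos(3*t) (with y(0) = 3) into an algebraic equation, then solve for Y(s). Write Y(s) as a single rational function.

Y(s) = (3*s^2 + s + 27)/(s^3 - 3*s^2 + 9*s - 27)

Transform both sides with L{·}.
The derivative rules (L{y'} = sY - y(0) = sY - 3) turn the left side into (s - 3)Y - (3).
The right side is L{cos(3*t)} = s/(s^2 + 9).
So (s - 3)Y = s/(s^2 + 9) + (3).
Isolate Y and clear denominators.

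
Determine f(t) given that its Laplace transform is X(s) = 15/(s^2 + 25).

Since L{sin(5t)} = 5/(s^2 + 25), the inverse is sin(5*t), scaled by 3.

f(t) = 3*sin(5*t)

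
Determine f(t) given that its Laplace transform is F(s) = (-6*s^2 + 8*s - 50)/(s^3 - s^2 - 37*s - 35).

f(t) = -3*exp(7*t) + 2*exp(-t) - 5*exp(-5*t)

Factor the denominator: s^3 - s^2 - 37*s - 35 = (s - 7)*(s + 1)*(s + 5).
Partial fraction decomposition gives [-3/(s - 7)] + [2/(s + 1)] + [-5/(s + 5)].
Invert each term: -3/(s - 7) ↔ -3e^(7t); 2/(s + 1) ↔ 2e^(-t); -5/(s + 5) ↔ -5e^(-5t).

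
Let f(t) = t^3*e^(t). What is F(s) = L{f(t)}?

L{t^3} = 3!/s^4 = 6/s^4.
By the first shifting theorem, multiplying by e^(t) replaces s with s - 1.

F(s) = 6/(s - 1)^4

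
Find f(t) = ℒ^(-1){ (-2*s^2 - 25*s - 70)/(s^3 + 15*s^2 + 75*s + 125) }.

Factor the denominator: s^3 + 15*s^2 + 75*s + 125 = (s + 5)^3.
Partial fraction decomposition gives [-2/(s + 5)] + [-5/(s + 5)^2] + [5/(s + 5)^3].
Invert each term: -2/(s + 5) ↔ -2e^(-5t); -5/(s + 5)^2 ↔ -5t·e^(-5t); 5/(s + 5)^3 ↔ (5/2)t^2·e^(-5t).

f(t) = 5*t^2*exp(-5*t)/2 - 5*t*exp(-5*t) - 2*exp(-5*t)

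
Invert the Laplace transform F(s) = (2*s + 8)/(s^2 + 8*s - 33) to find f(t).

Rewrite the denominator: s^2 + 8*s - 33 = (s + 4)^2 - 49.
The form in (s + 4) signals a first-shifting-theorem factor e^(-4t).
Since L{cosh(7t)} = s/(s^2 - 49), the inverse is e^(-4*t)*cosh(7*t), scaled by 2.

f(t) = 2*exp(-4*t)*cosh(7*t)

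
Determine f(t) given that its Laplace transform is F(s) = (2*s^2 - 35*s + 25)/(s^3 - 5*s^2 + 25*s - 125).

f(t) = -2*exp(5*t) - 3*sin(5*t) + 4*cos(5*t)

Factor the denominator: s^3 - 5*s^2 + 25*s - 125 = (s - 5)*(s^2 + 25).
Partial fraction decomposition gives [-2/(s - 5)] + [4*s/(s^2 + 25)] + [-15/(s^2 + 25)].
Invert each term: -2/(s - 5) ↔ -2e^(5t); 4·s/(s^2 + 25) ↔ 4cos(5t); -3·5/(s^2 + 25) ↔ -3sin(5t).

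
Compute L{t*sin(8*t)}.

16*s/(s^2 + 64)^2

L{sin(8t)} = 8/(s^2 + 64).
Then apply L{t·g(t)} = -d/ds[G(s)] with G(s) = 8/(s^2 + 64):
differentiating 1 time and applying the sign gives 16*s/(s^2 + 64)^2.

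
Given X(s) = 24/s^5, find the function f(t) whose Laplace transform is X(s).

Since L{t^4} = 4!/s^5 = 24/s^5, the inverse is t^4.

f(t) = t^4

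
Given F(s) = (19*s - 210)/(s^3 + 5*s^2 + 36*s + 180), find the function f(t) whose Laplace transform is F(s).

f(t) = -sin(6*t) + 5*cos(6*t) - 5*exp(-5*t)

Factor the denominator: s^3 + 5*s^2 + 36*s + 180 = (s + 5)*(s^2 + 36).
Partial fraction decomposition gives [-5/(s + 5)] + [5*s/(s^2 + 36)] + [-6/(s^2 + 36)].
Invert each term: -5/(s + 5) ↔ -5e^(-5t); 5·s/(s^2 + 36) ↔ 5cos(6t); -1·6/(s^2 + 36) ↔ -sin(6t).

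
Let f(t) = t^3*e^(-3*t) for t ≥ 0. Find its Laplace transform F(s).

L{t^3} = 3!/s^4 = 6/s^4.
By the first shifting theorem, multiplying by e^(-3t) replaces s with s + 3.

F(s) = 6/(s + 3)^4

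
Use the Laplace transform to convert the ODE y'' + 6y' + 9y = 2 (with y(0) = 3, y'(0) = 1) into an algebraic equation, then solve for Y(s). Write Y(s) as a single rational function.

Take the Laplace transform of both sides.
Using L{y''} = s^2 Y - s·y(0) - y'(0) and L{y'} = sY - y(0), with y(0) = 3, y'(0) = 1, the left side becomes (s^2 + 6*s + 9)Y - (3*s + 19).
The right side is L{2} = 2/s.
So (s^2 + 6*s + 9)Y = 2/s + (3*s + 19).
Solve for Y(s) and write it as one ratio of polynomials.

Y(s) = (3*s^2 + 19*s + 2)/(s^3 + 6*s^2 + 9*s)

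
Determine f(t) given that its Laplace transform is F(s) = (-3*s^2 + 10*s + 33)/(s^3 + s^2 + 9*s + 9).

Factor the denominator: s^3 + s^2 + 9*s + 9 = (s + 1)*(s^2 + 9).
Partial fraction decomposition gives [2/(s + 1)] + [-5*s/(s^2 + 9)] + [15/(s^2 + 9)].
Invert each term: 2/(s + 1) ↔ 2e^(-t); -5·s/(s^2 + 9) ↔ -5cos(3t); 5·3/(s^2 + 9) ↔ 5sin(3t).

f(t) = 5*sin(3*t) - 5*cos(3*t) + 2*exp(-t)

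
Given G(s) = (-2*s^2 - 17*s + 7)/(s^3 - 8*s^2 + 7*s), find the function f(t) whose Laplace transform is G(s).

f(t) = -5*exp(7*t) + 2*exp(t) + 1

Factor the denominator: s^3 - 8*s^2 + 7*s = s*(s - 7)*(s - 1).
Partial fraction decomposition gives [1/s] + [2/(s - 1)] + [-5/(s - 7)].
Invert each term: 1/(s - 0) ↔ e^(0t); 2/(s - 1) ↔ 2e^(t); -5/(s - 7) ↔ -5e^(7t).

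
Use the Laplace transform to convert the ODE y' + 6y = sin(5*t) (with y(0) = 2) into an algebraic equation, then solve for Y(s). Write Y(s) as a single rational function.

Apply the Laplace transform to the equation.
Using L{y'} = sY - y(0) = sY - 2, the left side becomes (s + 6)Y - (2).
The right side is L{sin(5*t)} = 5/(s^2 + 25).
So (s + 6)Y = 5/(s^2 + 25) + (2).
Isolate Y and clear denominators.

Y(s) = (2*s^2 + 55)/(s^3 + 6*s^2 + 25*s + 150)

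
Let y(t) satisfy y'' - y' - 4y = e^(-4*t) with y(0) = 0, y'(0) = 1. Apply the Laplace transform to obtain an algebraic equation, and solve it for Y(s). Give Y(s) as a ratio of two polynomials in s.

Y(s) = (s + 5)/(s^3 + 3*s^2 - 8*s - 16)

Apply the Laplace transform to the equation.
Using L{y''} = s^2 Y - s·y(0) - y'(0) and L{y'} = sY - y(0), with y(0) = 0, y'(0) = 1, the left side becomes (s^2 - s - 4)Y - (1).
The right side is L{e^(-4*t)} = 1/(s + 4).
So (s^2 - s - 4)Y = 1/(s + 4) + (1).
Isolate Y and clear denominators.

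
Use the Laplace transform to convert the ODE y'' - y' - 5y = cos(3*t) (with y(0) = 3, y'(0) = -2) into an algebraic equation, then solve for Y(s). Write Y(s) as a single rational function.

Y(s) = (3*s^3 - 5*s^2 + 28*s - 45)/(s^4 - s^3 + 4*s^2 - 9*s - 45)

Transform both sides with L{·}.
The derivative rules (L{y''} = s^2 Y - s·y(0) - y'(0) and L{y'} = sY - y(0), with y(0) = 3, y'(0) = -2) turn the left side into (s^2 - s - 5)Y - (3*s - 5).
The right side is L{cos(3*t)} = s/(s^2 + 9).
So (s^2 - s - 5)Y = s/(s^2 + 9) + (3*s - 5).
Divide through and combine into a single rational function.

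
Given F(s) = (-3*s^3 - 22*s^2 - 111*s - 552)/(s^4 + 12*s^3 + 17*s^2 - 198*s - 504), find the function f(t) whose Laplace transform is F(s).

f(t) = -2*exp(4*t) + 4*exp(-3*t) - exp(-6*t) - 4*exp(-7*t)

Factor the denominator: s^4 + 12*s^3 + 17*s^2 - 198*s - 504 = (s - 4)*(s + 3)*(s + 6)*(s + 7).
Partial fraction decomposition gives [-4/(s + 7)] + [-1/(s + 6)] + [-2/(s - 4)] + [4/(s + 3)].
Invert each term: -4/(s + 7) ↔ -4e^(-7t); -1/(s + 6) ↔ -e^(-6t); -2/(s - 4) ↔ -2e^(4t); 4/(s + 3) ↔ 4e^(-3t).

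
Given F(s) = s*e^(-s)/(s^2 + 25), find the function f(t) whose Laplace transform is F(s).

The factor e^(-s) signals a time shift by c = 1 (second shifting theorem).
L{cos(5t)} = s/(s^2 + 25), so L^-1{s/(s^2 + 25)} = cos(5*t).
Hence the inverse is u(t - 1) times that function evaluated at t - 1.

f(t) = Heaviside(t - 1)*(cos(5*t - 5))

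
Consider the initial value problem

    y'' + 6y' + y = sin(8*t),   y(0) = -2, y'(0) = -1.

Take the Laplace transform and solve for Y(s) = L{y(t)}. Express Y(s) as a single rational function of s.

Transform both sides with L{·}.
Using L{y''} = s^2 Y - s·y(0) - y'(0) and L{y'} = sY - y(0), with y(0) = -2, y'(0) = -1, the left side becomes (s^2 + 6*s + 1)Y - (-2*s - 13).
The right side is L{sin(8*t)} = 8/(s^2 + 64).
So (s^2 + 6*s + 1)Y = 8/(s^2 + 64) + (-2*s - 13).
Solve for Y(s) and write it as one ratio of polynomials.

Y(s) = (-2*s^3 - 13*s^2 - 128*s - 824)/(s^4 + 6*s^3 + 65*s^2 + 384*s + 64)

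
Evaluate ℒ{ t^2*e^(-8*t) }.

2/(s + 8)^3

L{e^(-8t)} = 1/(s + 8).
Then apply L{t^2·g(t)} = (-1)^2 d^2/ds^2[H(s)] with H(s) = 1/(s + 8):
differentiating 2 times and applying the sign gives 2/(s + 8)^3.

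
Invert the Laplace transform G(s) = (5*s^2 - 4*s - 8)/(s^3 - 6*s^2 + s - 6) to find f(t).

Factor the denominator: s^3 - 6*s^2 + s - 6 = (s - 6)*(s^2 + 1).
Partial fraction decomposition gives [4/(s - 6)] + [s/(s^2 + 1)] + [2/(s^2 + 1)].
Invert each term: 4/(s - 6) ↔ 4e^(6t); 1·s/(s^2 + 1) ↔ cos(t); 2·1/(s^2 + 1) ↔ 2sin(t).

f(t) = 4*exp(6*t) + 2*sin(t) + cos(t)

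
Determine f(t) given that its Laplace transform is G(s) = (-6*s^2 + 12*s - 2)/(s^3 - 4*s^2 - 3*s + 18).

Factor the denominator: s^3 - 4*s^2 - 3*s + 18 = (s - 3)^2*(s + 2).
Partial fraction decomposition gives [-4/(s - 3)] + [-4/(s - 3)^2] + [-2/(s + 2)].
Invert each term: -4/(s - 3) ↔ -4e^(3t); -4/(s - 3)^2 ↔ -4t·e^(3t); -2/(s + 2) ↔ -2e^(-2t).

f(t) = -4*t*exp(3*t) - 4*exp(3*t) - 2*exp(-2*t)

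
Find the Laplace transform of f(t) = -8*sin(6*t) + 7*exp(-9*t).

-48/(s^2 + 36) + 7/(s + 9)

The transform is linear, so treat each term independently.
(-8)·[L{sin(6t)} = 6/(s^2 + 36)]; (7)·[L{e^(-9t)} = 1/(s + 9)].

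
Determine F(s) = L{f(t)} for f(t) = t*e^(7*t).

F(s) = (s - 7)^(-2)

L{e^(7t)} = 1/(s - 7).
Then apply L{t·g(t)} = -d/ds[G(s)] with G(s) = 1/(s - 7):
differentiating 1 time and applying the sign gives (s - 7)^(-2).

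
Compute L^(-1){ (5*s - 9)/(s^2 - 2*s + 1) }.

-4*t*exp(t) + 5*exp(t)

Factor the denominator: s^2 - 2*s + 1 = (s - 1)^2.
Partial fraction decomposition gives [5/(s - 1)] + [-4/(s - 1)^2].
Invert each term: 5/(s - 1) ↔ 5e^(t); -4/(s - 1)^2 ↔ -4t·e^(t).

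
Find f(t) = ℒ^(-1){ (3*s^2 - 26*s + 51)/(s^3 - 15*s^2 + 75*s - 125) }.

Factor the denominator: s^3 - 15*s^2 + 75*s - 125 = (s - 5)^3.
Partial fraction decomposition gives [3/(s - 5)] + [4/(s - 5)^2] + [-4/(s - 5)^3].
Invert each term: 3/(s - 5) ↔ 3e^(5t); 4/(s - 5)^2 ↔ 4t·e^(5t); -4/(s - 5)^3 ↔ (-2)t^2·e^(5t).

f(t) = -2*t^2*exp(5*t) + 4*t*exp(5*t) + 3*exp(5*t)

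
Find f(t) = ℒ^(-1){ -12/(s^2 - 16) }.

Since L{sinh(4t)} = 4/(s^2 - 16), the inverse is sinh(4*t), scaled by -3.

f(t) = -3*sinh(4*t)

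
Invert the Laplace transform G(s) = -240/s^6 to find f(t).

f(t) = -2*t^5

Since L{t^5} = 5!/s^6 = 120/s^6, the inverse is t^5, scaled by -2.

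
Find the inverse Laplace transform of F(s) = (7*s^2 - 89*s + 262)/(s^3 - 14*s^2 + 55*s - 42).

-3*exp(7*t) + 4*exp(6*t) + 6*exp(t)

Factor the denominator: s^3 - 14*s^2 + 55*s - 42 = (s - 7)*(s - 6)*(s - 1).
Partial fraction decomposition gives [4/(s - 6)] + [-3/(s - 7)] + [6/(s - 1)].
Invert each term: 4/(s - 6) ↔ 4e^(6t); -3/(s - 7) ↔ -3e^(7t); 6/(s - 1) ↔ 6e^(t).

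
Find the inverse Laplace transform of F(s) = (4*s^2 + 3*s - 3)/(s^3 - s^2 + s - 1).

2*exp(t) + 5*sin(t) + 2*cos(t)

Factor the denominator: s^3 - s^2 + s - 1 = (s - 1)*(s^2 + 1).
Partial fraction decomposition gives [2/(s - 1)] + [2*s/(s^2 + 1)] + [5/(s^2 + 1)].
Invert each term: 2/(s - 1) ↔ 2e^(t); 2·s/(s^2 + 1) ↔ 2cos(t); 5·1/(s^2 + 1) ↔ 5sin(t).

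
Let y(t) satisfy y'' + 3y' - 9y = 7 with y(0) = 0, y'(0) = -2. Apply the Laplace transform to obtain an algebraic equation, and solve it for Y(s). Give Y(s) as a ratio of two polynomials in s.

Y(s) = (-2*s + 7)/(s^3 + 3*s^2 - 9*s)

Take the Laplace transform of both sides.
With L{y''} = s^2 Y - s·y(0) - y'(0) and L{y'} = sY - y(0), with y(0) = 0, y'(0) = -2: the LHS transforms to (s^2 + 3*s - 9)Y - (-2).
The right side is L{7} = 7/s.
So (s^2 + 3*s - 9)Y = 7/s + (-2).
Divide through and combine into a single rational function.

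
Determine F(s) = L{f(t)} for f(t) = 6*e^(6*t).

F(s) = 6/(s - 6)

L{6} = 6/s.
By the first shifting theorem, multiplying by e^(6t) replaces s with s - 6.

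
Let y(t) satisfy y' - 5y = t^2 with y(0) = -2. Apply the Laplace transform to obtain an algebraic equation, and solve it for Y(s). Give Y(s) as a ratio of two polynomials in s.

Apply the Laplace transform to the equation.
Using L{y'} = sY - y(0) = sY - (-2), the left side becomes (s - 5)Y - (-2).
The right side is L{t^2} = 2/s^3.
So (s - 5)Y = 2/s^3 + (-2).
Solve for Y(s) and write it as one ratio of polynomials.

Y(s) = (-2*s^3 + 2)/(s^4 - 5*s^3)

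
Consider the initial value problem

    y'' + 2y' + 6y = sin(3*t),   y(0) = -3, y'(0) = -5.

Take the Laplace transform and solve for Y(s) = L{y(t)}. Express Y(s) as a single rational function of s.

Y(s) = (-3*s^3 - 11*s^2 - 27*s - 96)/(s^4 + 2*s^3 + 15*s^2 + 18*s + 54)

Transform both sides with L{·}.
The derivative rules (L{y''} = s^2 Y - s·y(0) - y'(0) and L{y'} = sY - y(0), with y(0) = -3, y'(0) = -5) turn the left side into (s^2 + 2*s + 6)Y - (-3*s - 11).
The right side is L{sin(3*t)} = 3/(s^2 + 9).
So (s^2 + 2*s + 6)Y = 3/(s^2 + 9) + (-3*s - 11).
Divide through and combine into a single rational function.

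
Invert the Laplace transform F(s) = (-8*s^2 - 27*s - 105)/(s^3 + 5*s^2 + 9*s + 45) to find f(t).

f(t) = -4*sin(3*t) - 3*cos(3*t) - 5*exp(-5*t)

Factor the denominator: s^3 + 5*s^2 + 9*s + 45 = (s + 5)*(s^2 + 9).
Partial fraction decomposition gives [-5/(s + 5)] + [-3*s/(s^2 + 9)] + [-12/(s^2 + 9)].
Invert each term: -5/(s + 5) ↔ -5e^(-5t); -3·s/(s^2 + 9) ↔ -3cos(3t); -4·3/(s^2 + 9) ↔ -4sin(3t).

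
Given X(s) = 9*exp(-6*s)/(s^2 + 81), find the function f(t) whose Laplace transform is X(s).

The factor e^(-6s) signals a time shift by c = 6 (second shifting theorem).
L{sin(9t)} = 9/(s^2 + 81), so L^-1{9/(s^2 + 81)} = sin(9*t).
Hence the inverse is u(t - 6) times that function evaluated at t - 6.

f(t) = Heaviside(t - 6)*(sin(9*t - 54))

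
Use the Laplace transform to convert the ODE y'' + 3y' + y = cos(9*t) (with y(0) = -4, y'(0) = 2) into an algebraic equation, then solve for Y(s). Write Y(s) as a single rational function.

Y(s) = (-4*s^3 - 10*s^2 - 323*s - 810)/(s^4 + 3*s^3 + 82*s^2 + 243*s + 81)

Transform both sides with L{·}.
Using L{y''} = s^2 Y - s·y(0) - y'(0) and L{y'} = sY - y(0), with y(0) = -4, y'(0) = 2, the left side becomes (s^2 + 3*s + 1)Y - (-4*s - 10).
The right side is L{cos(9*t)} = s/(s^2 + 81).
So (s^2 + 3*s + 1)Y = s/(s^2 + 81) + (-4*s - 10).
Solve for Y(s) and write it as one ratio of polynomials.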